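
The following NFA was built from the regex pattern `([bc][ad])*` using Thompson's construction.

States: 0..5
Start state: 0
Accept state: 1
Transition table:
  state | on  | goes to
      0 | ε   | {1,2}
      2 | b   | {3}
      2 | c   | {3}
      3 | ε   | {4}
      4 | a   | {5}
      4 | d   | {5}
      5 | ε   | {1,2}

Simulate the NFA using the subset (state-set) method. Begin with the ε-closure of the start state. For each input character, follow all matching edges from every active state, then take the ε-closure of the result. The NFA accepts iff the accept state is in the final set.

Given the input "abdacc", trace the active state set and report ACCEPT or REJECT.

initial (ε-close {0}): {0,1,2}
'a' @ 1: {}  — state set empty
rest 'bdacc' ignored (set empty)
final: {}; accept 1 not in set

Answer: REJECT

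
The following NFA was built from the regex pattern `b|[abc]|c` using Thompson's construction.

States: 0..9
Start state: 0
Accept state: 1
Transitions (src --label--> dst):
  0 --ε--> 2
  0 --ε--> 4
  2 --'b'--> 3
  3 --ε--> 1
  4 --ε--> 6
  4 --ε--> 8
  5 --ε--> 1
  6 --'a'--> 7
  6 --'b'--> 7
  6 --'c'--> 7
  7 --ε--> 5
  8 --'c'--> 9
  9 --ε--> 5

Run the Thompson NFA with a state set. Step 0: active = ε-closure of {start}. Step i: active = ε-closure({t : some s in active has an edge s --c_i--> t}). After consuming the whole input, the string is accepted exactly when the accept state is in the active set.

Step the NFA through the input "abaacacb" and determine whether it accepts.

Answer: REJECT

Trace:
start: ε-closure({0}) = {0,2,4,6,8}
'a' @ 1: {1,5,7}  ✓accept
'b' @ 2: {}  — dead — no transitions
rest 'aacacb' ignored (set empty)
end set {} — state 1 not in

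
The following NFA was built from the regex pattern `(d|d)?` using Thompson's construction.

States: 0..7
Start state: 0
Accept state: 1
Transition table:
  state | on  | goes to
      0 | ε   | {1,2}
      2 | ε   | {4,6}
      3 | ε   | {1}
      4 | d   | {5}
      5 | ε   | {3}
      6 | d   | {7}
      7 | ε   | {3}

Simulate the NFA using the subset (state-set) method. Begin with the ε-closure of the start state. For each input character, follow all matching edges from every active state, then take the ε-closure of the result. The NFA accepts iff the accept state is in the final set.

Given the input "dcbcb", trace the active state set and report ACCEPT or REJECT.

start: ε-closure({0}) = {0,1,2,4,6}
'd' @ 1: {1,3,5,7}  (accept∈set)
'c' @ 2: {}  — no active states
rest 'bcb' ignored (set empty)
after full input: {}  (accept=1 not in)

Answer: REJECT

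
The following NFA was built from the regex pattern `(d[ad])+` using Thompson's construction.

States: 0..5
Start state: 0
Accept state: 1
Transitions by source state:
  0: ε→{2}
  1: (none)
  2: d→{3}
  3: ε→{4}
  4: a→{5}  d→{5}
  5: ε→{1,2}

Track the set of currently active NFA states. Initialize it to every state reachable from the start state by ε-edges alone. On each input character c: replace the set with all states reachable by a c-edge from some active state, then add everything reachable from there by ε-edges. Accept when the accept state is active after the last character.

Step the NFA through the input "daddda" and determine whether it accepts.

start: ε-closure({0}) = {0,2}
'd' @ 1: {3,4}
'a' @ 2: {1,2,5}  ✓accept
'd' @ 3: {3,4}
'd' @ 4: {1,2,5}  ✓accept
'd' @ 5: {3,4}
'a' @ 6: {1,2,5}  ✓accept
final: {1,2,5}; accept 1 in set

Answer: ACCEPT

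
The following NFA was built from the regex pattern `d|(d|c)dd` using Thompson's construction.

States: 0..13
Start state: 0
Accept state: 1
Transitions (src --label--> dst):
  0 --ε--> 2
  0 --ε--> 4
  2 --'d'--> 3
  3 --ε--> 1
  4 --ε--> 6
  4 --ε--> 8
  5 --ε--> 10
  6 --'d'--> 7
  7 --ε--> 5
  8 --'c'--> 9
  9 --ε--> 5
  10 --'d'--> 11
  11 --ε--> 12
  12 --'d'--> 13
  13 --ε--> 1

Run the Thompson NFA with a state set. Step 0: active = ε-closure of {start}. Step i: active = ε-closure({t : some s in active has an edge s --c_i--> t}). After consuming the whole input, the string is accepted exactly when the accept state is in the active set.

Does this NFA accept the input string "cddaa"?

Answer: REJECT

Derivation:
initial (ε-close {0}): {0,2,4,6,8}
'c' @ 1: {5,9,10}
'd' @ 2: {11,12}
'd' @ 3: {1,13}  [accepting]
'a' @ 4: {}  — state set empty
rest 'a' ignored (set empty)
final: {}; accept 1 not in set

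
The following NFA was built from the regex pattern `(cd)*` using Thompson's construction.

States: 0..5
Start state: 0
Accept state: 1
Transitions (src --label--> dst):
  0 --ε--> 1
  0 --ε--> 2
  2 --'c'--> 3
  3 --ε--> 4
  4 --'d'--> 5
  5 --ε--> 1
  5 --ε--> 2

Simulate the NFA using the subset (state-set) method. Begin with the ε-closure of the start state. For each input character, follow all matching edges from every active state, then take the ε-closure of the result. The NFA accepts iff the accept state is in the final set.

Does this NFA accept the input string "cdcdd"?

S₀ = ε-closure({0}) = {0,1,2}
'c' @ 1: {3,4}
'd' @ 2: {1,2,5}  [accepting]
'c' @ 3: {3,4}
'd' @ 4: {1,2,5}  [accepting]
'd' @ 5: {}  — no active states
end set {} — state 1 not in

Answer: REJECT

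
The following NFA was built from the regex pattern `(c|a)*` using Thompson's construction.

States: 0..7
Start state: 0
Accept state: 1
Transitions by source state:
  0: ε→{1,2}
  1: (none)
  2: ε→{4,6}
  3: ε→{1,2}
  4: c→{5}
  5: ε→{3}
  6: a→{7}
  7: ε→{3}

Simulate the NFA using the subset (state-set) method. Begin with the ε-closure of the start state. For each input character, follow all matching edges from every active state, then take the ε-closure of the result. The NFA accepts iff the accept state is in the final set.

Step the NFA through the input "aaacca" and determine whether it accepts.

S₀ = ε-closure({0}) = {0,1,2,4,6}
'a' @ 1: {1,2,3,4,6,7}  (accept∈set)
'a' @ 2: {1,2,3,4,6,7}  (accept∈set)
'a' @ 3: {1,2,3,4,6,7}  (accept∈set)
'c' @ 4: {1,2,3,4,5,6}  (accept∈set)
'c' @ 5: {1,2,3,4,5,6}  (accept∈set)
'a' @ 6: {1,2,3,4,6,7}  (accept∈set)
after full input: {1,2,3,4,6,7}  (accept=1 in)

Answer: ACCEPT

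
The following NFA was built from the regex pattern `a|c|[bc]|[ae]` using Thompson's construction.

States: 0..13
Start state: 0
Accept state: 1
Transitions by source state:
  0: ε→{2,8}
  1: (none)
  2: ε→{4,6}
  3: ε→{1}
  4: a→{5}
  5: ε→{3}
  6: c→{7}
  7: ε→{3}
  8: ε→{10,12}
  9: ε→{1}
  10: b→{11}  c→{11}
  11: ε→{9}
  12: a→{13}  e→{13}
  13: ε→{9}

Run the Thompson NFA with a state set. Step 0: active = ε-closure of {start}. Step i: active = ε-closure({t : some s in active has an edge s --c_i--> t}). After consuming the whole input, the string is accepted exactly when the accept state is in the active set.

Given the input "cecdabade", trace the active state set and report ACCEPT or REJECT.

initial (ε-close {0}): {0,2,4,6,8,10,12}
'c' @ 1: {1,3,7,9,11}  ✓accept
'e' @ 2: {}  — dead — no transitions
rest 'cdabade' ignored (set empty)
after full input: {}  (accept=1 not in)

Answer: REJECT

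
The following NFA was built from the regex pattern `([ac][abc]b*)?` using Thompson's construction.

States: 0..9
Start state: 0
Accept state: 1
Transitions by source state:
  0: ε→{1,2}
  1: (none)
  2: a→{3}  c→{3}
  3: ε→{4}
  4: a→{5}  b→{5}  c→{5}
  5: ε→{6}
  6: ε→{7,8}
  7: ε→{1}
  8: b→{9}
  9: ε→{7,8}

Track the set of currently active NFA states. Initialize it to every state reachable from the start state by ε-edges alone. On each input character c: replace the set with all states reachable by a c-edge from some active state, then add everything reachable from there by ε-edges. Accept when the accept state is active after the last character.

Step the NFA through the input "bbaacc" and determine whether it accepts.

S₀ = ε-closure({0}) = {0,1,2}
'b' @ 1: {}  — dead — no transitions
rest 'baacc' ignored (set empty)
final: {}; accept 1 not in set

Answer: REJECT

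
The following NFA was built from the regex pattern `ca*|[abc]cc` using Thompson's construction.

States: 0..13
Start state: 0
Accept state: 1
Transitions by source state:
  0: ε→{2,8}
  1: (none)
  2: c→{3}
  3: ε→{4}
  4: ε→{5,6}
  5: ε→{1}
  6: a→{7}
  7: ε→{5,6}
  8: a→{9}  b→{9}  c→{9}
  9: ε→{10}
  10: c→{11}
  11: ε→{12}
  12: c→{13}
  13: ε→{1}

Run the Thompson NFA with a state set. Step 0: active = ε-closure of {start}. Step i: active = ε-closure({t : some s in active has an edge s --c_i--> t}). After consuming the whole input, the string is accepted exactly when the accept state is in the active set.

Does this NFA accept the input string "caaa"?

start: ε-closure({0}) = {0,2,8}
'c' @ 1: {1,3,4,5,6,9,10}  ✓accept
'a' @ 2: {1,5,6,7}  ✓accept
'a' @ 3: {1,5,6,7}  ✓accept
'a' @ 4: {1,5,6,7}  ✓accept
final: {1,5,6,7}; accept 1 in set

Answer: ACCEPT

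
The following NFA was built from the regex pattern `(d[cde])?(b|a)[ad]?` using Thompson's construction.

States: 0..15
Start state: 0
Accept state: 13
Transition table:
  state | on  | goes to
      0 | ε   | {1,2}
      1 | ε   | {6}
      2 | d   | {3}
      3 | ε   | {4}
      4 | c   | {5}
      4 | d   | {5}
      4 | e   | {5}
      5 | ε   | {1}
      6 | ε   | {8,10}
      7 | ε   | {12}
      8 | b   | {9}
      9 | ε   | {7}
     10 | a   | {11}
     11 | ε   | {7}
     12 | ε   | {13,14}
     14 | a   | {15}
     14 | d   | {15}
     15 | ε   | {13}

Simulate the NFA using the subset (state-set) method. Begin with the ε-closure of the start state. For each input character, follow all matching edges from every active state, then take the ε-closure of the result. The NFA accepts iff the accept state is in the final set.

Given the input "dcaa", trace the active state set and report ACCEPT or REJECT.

Answer: ACCEPT

Derivation:
S₀ = ε-closure({0}) = {0,1,2,6,8,10}
'd' @ 1: {3,4}
'c' @ 2: {1,5,6,8,10}
'a' @ 3: {7,11,12,13,14}  [accepting]
'a' @ 4: {13,15}  [accepting]
end set {13,15} — state 13 in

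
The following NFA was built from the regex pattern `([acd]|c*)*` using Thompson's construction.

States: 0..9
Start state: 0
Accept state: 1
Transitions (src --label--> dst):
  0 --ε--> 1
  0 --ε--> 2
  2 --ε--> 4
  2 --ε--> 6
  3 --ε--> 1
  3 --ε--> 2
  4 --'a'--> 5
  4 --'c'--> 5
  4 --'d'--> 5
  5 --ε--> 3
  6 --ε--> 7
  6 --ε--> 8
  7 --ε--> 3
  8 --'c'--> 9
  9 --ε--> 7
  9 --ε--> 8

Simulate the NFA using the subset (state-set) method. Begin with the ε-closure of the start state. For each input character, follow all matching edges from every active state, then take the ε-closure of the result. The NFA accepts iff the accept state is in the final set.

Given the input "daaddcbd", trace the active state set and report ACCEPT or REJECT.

Answer: REJECT

Derivation:
initial (ε-close {0}): {0,1,2,3,4,6,7,8}
'd' @ 1: {1,2,3,4,5,6,7,8}  (accept∈set)
'a' @ 2: {1,2,3,4,5,6,7,8}  (accept∈set)
'a' @ 3: {1,2,3,4,5,6,7,8}  (accept∈set)
'd' @ 4: {1,2,3,4,5,6,7,8}  (accept∈set)
'd' @ 5: {1,2,3,4,5,6,7,8}  (accept∈set)
'c' @ 6: {1,2,3,4,5,6,7,8,9}  (accept∈set)
'b' @ 7: {}  — dead — no transitions
rest 'd' ignored (set empty)
final: {}; accept 1 not in set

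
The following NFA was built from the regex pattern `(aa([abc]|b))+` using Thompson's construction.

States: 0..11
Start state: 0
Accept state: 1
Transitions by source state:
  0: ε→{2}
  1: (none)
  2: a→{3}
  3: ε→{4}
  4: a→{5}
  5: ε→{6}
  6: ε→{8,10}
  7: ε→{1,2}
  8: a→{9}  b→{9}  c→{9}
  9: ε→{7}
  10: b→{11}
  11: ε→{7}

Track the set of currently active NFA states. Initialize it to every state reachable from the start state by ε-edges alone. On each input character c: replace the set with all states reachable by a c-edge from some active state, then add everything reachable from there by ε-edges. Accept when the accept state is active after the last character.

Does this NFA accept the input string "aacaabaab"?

initial (ε-close {0}): {0,2}
'a' @ 1: {3,4}
'a' @ 2: {5,6,8,10}
'c' @ 3: {1,2,7,9}  (accept∈set)
'a' @ 4: {3,4}
'a' @ 5: {5,6,8,10}
'b' @ 6: {1,2,7,9,11}  (accept∈set)
'a' @ 7: {3,4}
'a' @ 8: {5,6,8,10}
'b' @ 9: {1,2,7,9,11}  (accept∈set)
final: {1,2,7,9,11}; accept 1 in set

Answer: ACCEPT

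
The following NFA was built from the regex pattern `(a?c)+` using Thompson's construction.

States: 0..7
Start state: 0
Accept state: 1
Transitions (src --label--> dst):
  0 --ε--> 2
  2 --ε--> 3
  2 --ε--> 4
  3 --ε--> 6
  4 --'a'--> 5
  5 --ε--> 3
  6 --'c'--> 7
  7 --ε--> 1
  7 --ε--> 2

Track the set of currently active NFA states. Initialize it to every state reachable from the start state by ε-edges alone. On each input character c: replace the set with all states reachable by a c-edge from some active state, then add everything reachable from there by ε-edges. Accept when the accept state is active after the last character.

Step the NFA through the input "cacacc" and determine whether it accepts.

start: ε-closure({0}) = {0,2,3,4,6}
'c' @ 1: {1,2,3,4,6,7}  ✓accept
'a' @ 2: {3,5,6}
'c' @ 3: {1,2,3,4,6,7}  ✓accept
'a' @ 4: {3,5,6}
'c' @ 5: {1,2,3,4,6,7}  ✓accept
'c' @ 6: {1,2,3,4,6,7}  ✓accept
end set {1,2,3,4,6,7} — state 1 in

Answer: ACCEPT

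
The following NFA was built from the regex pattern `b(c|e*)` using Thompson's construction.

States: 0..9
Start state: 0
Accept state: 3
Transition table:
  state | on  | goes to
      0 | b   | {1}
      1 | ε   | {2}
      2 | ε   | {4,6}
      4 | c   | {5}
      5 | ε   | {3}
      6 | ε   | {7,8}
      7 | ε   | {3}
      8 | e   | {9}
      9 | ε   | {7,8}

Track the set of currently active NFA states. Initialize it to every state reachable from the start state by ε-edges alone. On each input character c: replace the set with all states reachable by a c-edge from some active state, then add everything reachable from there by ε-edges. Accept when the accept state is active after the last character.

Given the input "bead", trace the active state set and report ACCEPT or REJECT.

Answer: REJECT

Trace:
S₀ = ε-closure({0}) = {0}
'b' @ 1: {1,2,3,4,6,7,8}  ✓accept
'e' @ 2: {3,7,8,9}  ✓accept
'a' @ 3: {}  — state set empty
rest 'd' ignored (set empty)
after full input: {}  (accept=3 not in)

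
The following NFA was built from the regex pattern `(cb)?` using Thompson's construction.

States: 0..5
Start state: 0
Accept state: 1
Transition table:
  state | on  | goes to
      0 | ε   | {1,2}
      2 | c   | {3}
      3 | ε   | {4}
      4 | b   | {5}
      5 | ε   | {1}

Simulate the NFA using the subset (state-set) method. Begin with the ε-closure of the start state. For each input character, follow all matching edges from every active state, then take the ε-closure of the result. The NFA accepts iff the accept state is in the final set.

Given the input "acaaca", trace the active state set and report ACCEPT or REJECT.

Answer: REJECT

Steps:
start: ε-closure({0}) = {0,1,2}
'a' @ 1: {}  — dead — no transitions
rest 'caaca' ignored (set empty)
after full input: {}  (accept=1 not in)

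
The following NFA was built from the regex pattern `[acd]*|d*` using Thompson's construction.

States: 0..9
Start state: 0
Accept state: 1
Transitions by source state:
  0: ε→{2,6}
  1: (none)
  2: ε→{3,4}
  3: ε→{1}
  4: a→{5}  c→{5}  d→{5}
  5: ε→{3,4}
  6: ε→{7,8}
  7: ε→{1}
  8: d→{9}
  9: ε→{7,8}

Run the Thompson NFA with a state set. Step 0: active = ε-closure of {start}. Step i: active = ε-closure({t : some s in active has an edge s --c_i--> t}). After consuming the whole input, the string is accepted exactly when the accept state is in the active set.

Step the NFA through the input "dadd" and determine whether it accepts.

Answer: ACCEPT

Derivation:
initial (ε-close {0}): {0,1,2,3,4,6,7,8}
'd' @ 1: {1,3,4,5,7,8,9}  ✓accept
'a' @ 2: {1,3,4,5}  ✓accept
'd' @ 3: {1,3,4,5}  ✓accept
'd' @ 4: {1,3,4,5}  ✓accept
after full input: {1,3,4,5}  (accept=1 in)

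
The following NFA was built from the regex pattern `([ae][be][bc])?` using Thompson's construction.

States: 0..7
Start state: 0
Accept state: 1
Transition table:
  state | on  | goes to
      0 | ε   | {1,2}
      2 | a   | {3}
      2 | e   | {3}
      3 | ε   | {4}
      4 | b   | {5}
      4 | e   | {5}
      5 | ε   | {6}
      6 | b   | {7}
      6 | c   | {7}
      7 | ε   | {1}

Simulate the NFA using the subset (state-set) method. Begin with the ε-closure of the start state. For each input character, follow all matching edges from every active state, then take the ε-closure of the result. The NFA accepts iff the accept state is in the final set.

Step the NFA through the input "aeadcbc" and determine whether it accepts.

Answer: REJECT

Steps:
initial (ε-close {0}): {0,1,2}
'a' @ 1: {3,4}
'e' @ 2: {5,6}
'a' @ 3: {}  — state set empty
rest 'dcbc' ignored (set empty)
after full input: {}  (accept=1 not in)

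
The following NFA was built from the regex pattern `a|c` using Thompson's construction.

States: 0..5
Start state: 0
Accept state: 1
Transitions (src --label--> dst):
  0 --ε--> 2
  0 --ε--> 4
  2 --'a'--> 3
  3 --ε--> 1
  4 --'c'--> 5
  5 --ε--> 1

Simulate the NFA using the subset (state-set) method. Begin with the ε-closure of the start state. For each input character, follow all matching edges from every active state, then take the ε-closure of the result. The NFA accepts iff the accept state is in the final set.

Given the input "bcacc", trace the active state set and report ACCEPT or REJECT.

S₀ = ε-closure({0}) = {0,2,4}
'b' @ 1: {}  — no active states
rest 'cacc' ignored (set empty)
after full input: {}  (accept=1 not in)

Answer: REJECT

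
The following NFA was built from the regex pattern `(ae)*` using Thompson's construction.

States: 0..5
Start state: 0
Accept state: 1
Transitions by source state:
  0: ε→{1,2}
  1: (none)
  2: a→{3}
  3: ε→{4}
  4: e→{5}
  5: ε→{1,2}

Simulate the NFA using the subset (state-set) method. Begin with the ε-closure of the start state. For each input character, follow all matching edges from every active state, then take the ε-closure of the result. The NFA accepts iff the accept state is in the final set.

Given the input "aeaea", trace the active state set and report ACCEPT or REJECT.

Answer: REJECT

Steps:
initial (ε-close {0}): {0,1,2}
'a' @ 1: {3,4}
'e' @ 2: {1,2,5}  (accept∈set)
'a' @ 3: {3,4}
'e' @ 4: {1,2,5}  (accept∈set)
'a' @ 5: {3,4}
after full input: {3,4}  (accept=1 not in)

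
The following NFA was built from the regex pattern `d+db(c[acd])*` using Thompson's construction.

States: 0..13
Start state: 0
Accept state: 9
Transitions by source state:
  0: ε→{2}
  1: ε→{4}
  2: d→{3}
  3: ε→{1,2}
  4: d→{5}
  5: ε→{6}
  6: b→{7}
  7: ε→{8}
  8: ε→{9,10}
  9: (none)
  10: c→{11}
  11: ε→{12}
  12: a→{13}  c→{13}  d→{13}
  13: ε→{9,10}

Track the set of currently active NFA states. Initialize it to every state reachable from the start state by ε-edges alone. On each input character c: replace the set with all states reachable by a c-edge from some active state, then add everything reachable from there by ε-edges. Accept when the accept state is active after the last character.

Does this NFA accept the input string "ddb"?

start: ε-closure({0}) = {0,2}
'd' @ 1: {1,2,3,4}
'd' @ 2: {1,2,3,4,5,6}
'b' @ 3: {7,8,9,10}  ✓accept
final: {7,8,9,10}; accept 9 in set

Answer: ACCEPT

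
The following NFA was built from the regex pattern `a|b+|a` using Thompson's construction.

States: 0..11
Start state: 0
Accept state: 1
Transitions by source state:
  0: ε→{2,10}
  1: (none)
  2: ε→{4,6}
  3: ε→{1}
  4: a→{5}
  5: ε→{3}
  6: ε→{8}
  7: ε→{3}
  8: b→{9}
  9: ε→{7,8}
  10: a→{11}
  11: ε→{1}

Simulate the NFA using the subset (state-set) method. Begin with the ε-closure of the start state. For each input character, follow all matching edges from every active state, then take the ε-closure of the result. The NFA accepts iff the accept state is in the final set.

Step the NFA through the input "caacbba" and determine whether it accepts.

S₀ = ε-closure({0}) = {0,2,4,6,8,10}
'c' @ 1: {}  — no active states
rest 'aacbba' ignored (set empty)
final: {}; accept 1 not in set

Answer: REJECT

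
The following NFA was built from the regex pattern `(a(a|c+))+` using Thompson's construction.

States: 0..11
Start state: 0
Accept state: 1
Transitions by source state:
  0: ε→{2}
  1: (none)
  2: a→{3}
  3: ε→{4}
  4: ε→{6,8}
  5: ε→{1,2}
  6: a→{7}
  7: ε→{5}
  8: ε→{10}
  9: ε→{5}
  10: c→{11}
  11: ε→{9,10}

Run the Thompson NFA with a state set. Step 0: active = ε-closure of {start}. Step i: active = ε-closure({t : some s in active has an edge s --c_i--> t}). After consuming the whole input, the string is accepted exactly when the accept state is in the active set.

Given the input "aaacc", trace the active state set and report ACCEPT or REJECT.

initial (ε-close {0}): {0,2}
'a' @ 1: {3,4,6,8,10}
'a' @ 2: {1,2,5,7}  ✓accept
'a' @ 3: {3,4,6,8,10}
'c' @ 4: {1,2,5,9,10,11}  ✓accept
'c' @ 5: {1,2,5,9,10,11}  ✓accept
after full input: {1,2,5,9,10,11}  (accept=1 in)

Answer: ACCEPT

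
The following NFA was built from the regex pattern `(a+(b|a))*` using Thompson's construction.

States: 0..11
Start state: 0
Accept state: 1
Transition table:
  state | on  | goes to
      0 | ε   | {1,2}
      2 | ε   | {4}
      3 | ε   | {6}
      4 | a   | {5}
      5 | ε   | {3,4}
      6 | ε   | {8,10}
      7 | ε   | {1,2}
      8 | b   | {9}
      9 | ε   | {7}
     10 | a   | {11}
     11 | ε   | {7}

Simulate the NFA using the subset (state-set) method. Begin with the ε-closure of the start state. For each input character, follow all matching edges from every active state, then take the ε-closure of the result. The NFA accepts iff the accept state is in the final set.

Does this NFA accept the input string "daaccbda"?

start: ε-closure({0}) = {0,1,2,4}
'd' @ 1: {}  — state set empty
rest 'aaccbda' ignored (set empty)
end set {} — state 1 not in

Answer: REJECT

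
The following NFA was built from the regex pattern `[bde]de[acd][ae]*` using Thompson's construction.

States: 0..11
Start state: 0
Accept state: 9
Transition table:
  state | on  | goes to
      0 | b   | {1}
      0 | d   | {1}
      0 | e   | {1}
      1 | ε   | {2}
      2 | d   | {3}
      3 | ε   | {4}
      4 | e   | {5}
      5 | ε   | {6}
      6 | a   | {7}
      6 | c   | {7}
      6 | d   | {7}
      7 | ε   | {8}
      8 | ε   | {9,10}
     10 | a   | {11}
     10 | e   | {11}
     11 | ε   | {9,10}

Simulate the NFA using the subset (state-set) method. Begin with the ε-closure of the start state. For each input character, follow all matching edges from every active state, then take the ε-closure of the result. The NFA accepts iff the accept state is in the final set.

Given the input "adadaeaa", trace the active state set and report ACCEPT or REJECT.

Answer: REJECT

Steps:
S₀ = ε-closure({0}) = {0}
'a' @ 1: {}  — no active states
rest 'dadaeaa' ignored (set empty)
after full input: {}  (accept=9 not in)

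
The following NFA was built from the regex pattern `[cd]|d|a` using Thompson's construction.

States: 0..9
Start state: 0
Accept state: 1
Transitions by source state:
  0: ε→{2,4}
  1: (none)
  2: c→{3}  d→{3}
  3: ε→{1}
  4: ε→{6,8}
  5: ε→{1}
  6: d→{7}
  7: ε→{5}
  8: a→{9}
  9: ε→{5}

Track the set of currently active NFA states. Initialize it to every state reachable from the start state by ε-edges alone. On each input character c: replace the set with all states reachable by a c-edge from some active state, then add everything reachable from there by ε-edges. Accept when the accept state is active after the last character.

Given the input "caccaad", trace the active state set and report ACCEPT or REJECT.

Answer: REJECT

Trace:
initial (ε-close {0}): {0,2,4,6,8}
'c' @ 1: {1,3}  [accepting]
'a' @ 2: {}  — state set empty
rest 'ccaad' ignored (set empty)
final: {}; accept 1 not in set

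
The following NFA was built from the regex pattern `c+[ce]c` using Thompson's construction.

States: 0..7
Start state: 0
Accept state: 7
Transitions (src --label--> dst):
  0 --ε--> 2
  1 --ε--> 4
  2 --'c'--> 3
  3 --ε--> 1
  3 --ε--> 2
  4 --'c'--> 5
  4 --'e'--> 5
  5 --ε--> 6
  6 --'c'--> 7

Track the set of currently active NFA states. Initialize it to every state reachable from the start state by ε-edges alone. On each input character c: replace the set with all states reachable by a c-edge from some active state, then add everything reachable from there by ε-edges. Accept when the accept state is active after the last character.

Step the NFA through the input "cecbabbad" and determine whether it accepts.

Answer: REJECT

Trace:
S₀ = ε-closure({0}) = {0,2}
'c' @ 1: {1,2,3,4}
'e' @ 2: {5,6}
'c' @ 3: {7}  (accept∈set)
'b' @ 4: {}  — no active states
rest 'abbad' ignored (set empty)
final: {}; accept 7 not in set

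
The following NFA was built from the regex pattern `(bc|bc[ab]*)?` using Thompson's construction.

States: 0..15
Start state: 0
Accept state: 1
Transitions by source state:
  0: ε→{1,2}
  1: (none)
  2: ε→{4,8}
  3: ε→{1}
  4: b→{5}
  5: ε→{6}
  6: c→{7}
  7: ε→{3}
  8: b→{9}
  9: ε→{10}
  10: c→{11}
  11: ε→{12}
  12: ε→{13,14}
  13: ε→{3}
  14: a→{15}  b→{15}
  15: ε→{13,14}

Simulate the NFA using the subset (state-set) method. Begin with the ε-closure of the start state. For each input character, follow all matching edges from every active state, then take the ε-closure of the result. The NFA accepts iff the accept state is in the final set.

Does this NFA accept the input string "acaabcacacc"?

Answer: REJECT

Derivation:
S₀ = ε-closure({0}) = {0,1,2,4,8}
'a' @ 1: {}  — dead — no transitions
rest 'caabcacacc' ignored (set empty)
end set {} — state 1 not in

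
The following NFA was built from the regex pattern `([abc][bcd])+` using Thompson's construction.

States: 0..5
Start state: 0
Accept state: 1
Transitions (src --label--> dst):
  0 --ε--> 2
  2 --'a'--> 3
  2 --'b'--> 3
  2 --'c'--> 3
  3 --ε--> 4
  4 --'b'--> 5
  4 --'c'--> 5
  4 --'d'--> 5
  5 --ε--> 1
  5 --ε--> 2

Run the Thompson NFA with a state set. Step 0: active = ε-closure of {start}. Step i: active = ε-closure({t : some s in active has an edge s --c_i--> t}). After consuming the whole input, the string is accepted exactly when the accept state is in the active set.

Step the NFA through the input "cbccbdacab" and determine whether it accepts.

start: ε-closure({0}) = {0,2}
'c' @ 1: {3,4}
'b' @ 2: {1,2,5}  ✓accept
'c' @ 3: {3,4}
'c' @ 4: {1,2,5}  ✓accept
'b' @ 5: {3,4}
'd' @ 6: {1,2,5}  ✓accept
'a' @ 7: {3,4}
'c' @ 8: {1,2,5}  ✓accept
'a' @ 9: {3,4}
'b' @ 10: {1,2,5}  ✓accept
final: {1,2,5}; accept 1 in set

Answer: ACCEPT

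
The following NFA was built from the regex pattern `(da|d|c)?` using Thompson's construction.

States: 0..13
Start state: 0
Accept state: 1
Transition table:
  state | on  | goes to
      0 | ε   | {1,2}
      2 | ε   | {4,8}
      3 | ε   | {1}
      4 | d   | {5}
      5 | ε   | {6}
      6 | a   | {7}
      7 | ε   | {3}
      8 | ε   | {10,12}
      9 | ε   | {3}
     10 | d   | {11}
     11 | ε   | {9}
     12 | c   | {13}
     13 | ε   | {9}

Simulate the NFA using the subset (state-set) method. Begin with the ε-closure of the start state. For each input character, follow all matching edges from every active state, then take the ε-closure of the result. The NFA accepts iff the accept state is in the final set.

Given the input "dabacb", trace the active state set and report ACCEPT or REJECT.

Answer: REJECT

Steps:
initial (ε-close {0}): {0,1,2,4,8,10,12}
'd' @ 1: {1,3,5,6,9,11}  ✓accept
'a' @ 2: {1,3,7}  ✓accept
'b' @ 3: {}  — state set empty
rest 'acb' ignored (set empty)
after full input: {}  (accept=1 not in)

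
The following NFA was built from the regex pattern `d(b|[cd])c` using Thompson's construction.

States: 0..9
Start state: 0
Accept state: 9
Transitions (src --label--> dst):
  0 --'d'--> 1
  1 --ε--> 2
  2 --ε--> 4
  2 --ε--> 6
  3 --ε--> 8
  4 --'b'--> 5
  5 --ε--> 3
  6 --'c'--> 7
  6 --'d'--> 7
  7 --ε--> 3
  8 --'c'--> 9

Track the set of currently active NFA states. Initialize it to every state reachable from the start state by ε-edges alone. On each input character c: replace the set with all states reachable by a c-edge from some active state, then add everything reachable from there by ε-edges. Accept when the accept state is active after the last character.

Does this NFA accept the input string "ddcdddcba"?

initial (ε-close {0}): {0}
'd' @ 1: {1,2,4,6}
'd' @ 2: {3,7,8}
'c' @ 3: {9}  ✓accept
'd' @ 4: {}  — dead — no transitions
rest 'ddcba' ignored (set empty)
final: {}; accept 9 not in set

Answer: REJECT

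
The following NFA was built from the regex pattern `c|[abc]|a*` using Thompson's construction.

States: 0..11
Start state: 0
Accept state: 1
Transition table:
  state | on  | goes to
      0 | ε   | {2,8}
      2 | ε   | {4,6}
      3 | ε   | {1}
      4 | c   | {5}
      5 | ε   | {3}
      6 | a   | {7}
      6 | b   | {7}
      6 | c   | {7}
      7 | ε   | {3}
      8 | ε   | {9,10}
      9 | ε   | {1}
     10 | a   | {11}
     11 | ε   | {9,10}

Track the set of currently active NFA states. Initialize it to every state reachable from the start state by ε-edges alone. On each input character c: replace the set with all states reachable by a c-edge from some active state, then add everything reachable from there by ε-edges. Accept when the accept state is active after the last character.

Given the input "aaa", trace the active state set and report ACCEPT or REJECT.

initial (ε-close {0}): {0,1,2,4,6,8,9,10}
'a' @ 1: {1,3,7,9,10,11}  (accept∈set)
'a' @ 2: {1,9,10,11}  (accept∈set)
'a' @ 3: {1,9,10,11}  (accept∈set)
final: {1,9,10,11}; accept 1 in set

Answer: ACCEPT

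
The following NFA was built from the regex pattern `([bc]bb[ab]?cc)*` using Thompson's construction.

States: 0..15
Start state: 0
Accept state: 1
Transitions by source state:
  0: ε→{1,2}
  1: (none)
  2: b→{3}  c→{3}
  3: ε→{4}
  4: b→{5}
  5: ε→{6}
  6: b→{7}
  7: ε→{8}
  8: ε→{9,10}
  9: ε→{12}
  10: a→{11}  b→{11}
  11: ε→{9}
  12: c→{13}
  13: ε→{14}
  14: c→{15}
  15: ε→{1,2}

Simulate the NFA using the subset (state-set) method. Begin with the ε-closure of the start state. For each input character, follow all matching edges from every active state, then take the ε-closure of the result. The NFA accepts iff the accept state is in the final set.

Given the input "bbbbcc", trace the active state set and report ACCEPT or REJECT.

start: ε-closure({0}) = {0,1,2}
'b' @ 1: {3,4}
'b' @ 2: {5,6}
'b' @ 3: {7,8,9,10,12}
'b' @ 4: {9,11,12}
'c' @ 5: {13,14}
'c' @ 6: {1,2,15}  (accept∈set)
final: {1,2,15}; accept 1 in set

Answer: ACCEPT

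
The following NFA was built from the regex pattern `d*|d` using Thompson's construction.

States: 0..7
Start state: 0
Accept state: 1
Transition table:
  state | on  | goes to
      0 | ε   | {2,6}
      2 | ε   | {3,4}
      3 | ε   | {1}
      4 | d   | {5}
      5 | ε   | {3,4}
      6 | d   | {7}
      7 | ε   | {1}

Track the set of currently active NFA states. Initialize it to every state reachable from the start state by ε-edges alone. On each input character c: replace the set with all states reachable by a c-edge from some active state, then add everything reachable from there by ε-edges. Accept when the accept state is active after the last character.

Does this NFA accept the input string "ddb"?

Answer: REJECT

Derivation:
start: ε-closure({0}) = {0,1,2,3,4,6}
'd' @ 1: {1,3,4,5,7}  (accept∈set)
'd' @ 2: {1,3,4,5}  (accept∈set)
'b' @ 3: {}  — state set empty
final: {}; accept 1 not in set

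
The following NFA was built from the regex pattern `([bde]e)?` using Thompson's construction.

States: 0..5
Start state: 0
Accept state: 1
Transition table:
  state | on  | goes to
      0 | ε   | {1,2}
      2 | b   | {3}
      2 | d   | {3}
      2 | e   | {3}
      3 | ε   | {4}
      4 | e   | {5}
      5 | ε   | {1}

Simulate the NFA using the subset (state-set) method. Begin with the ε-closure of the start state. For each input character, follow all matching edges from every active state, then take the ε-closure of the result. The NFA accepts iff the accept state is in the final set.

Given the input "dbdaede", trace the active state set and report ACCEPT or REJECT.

Answer: REJECT

Trace:
initial (ε-close {0}): {0,1,2}
'd' @ 1: {3,4}
'b' @ 2: {}  — no active states
rest 'daede' ignored (set empty)
end set {} — state 1 not in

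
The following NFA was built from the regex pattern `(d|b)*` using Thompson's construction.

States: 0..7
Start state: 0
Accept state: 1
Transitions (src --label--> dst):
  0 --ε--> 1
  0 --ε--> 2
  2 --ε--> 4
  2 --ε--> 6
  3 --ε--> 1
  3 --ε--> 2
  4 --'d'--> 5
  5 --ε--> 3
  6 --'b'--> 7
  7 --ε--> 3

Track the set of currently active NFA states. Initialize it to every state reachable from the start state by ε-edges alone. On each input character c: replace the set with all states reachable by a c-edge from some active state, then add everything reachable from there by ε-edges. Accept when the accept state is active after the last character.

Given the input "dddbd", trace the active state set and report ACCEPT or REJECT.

Answer: ACCEPT

Derivation:
S₀ = ε-closure({0}) = {0,1,2,4,6}
'd' @ 1: {1,2,3,4,5,6}  ✓accept
'd' @ 2: {1,2,3,4,5,6}  ✓accept
'd' @ 3: {1,2,3,4,5,6}  ✓accept
'b' @ 4: {1,2,3,4,6,7}  ✓accept
'd' @ 5: {1,2,3,4,5,6}  ✓accept
after full input: {1,2,3,4,5,6}  (accept=1 in)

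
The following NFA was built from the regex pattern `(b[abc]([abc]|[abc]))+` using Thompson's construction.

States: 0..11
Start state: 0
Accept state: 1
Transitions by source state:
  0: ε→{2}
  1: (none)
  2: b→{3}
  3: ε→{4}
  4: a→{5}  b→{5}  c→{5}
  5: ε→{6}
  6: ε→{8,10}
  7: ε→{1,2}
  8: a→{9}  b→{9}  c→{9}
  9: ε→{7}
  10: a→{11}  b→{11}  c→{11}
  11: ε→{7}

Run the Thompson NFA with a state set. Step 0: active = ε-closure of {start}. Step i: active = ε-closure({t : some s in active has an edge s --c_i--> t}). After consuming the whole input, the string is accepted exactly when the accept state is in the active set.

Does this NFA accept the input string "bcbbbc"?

S₀ = ε-closure({0}) = {0,2}
'b' @ 1: {3,4}
'c' @ 2: {5,6,8,10}
'b' @ 3: {1,2,7,9,11}  [accepting]
'b' @ 4: {3,4}
'b' @ 5: {5,6,8,10}
'c' @ 6: {1,2,7,9,11}  [accepting]
end set {1,2,7,9,11} — state 1 in

Answer: ACCEPT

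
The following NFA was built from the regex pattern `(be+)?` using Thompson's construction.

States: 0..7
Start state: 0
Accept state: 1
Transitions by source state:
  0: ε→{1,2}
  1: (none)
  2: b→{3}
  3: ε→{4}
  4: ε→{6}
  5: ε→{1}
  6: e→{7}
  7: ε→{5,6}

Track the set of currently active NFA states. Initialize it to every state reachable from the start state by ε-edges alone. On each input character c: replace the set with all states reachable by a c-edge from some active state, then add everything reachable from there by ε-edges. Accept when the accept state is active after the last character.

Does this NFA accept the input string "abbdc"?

start: ε-closure({0}) = {0,1,2}
'a' @ 1: {}  — dead — no transitions
rest 'bbdc' ignored (set empty)
after full input: {}  (accept=1 not in)

Answer: REJECT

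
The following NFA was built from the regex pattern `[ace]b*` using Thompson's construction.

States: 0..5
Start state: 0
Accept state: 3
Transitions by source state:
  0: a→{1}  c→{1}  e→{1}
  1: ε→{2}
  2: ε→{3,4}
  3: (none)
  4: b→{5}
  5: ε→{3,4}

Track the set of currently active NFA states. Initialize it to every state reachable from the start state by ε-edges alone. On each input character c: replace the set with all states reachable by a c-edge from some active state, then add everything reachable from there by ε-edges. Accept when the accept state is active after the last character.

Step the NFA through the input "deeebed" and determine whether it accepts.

Answer: REJECT

Trace:
initial (ε-close {0}): {0}
'd' @ 1: {}  — dead — no transitions
rest 'eeebed' ignored (set empty)
end set {} — state 3 not in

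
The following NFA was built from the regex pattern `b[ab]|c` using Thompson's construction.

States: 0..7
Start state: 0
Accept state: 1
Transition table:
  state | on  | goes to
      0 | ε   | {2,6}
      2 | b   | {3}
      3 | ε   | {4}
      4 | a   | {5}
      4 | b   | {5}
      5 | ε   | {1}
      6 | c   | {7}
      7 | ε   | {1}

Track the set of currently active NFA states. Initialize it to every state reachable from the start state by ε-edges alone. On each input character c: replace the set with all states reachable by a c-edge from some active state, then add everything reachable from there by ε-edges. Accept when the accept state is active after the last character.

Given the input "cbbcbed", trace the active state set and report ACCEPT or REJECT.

Answer: REJECT

Trace:
initial (ε-close {0}): {0,2,6}
'c' @ 1: {1,7}  ✓accept
'b' @ 2: {}  — state set empty
rest 'bcbed' ignored (set empty)
after full input: {}  (accept=1 not in)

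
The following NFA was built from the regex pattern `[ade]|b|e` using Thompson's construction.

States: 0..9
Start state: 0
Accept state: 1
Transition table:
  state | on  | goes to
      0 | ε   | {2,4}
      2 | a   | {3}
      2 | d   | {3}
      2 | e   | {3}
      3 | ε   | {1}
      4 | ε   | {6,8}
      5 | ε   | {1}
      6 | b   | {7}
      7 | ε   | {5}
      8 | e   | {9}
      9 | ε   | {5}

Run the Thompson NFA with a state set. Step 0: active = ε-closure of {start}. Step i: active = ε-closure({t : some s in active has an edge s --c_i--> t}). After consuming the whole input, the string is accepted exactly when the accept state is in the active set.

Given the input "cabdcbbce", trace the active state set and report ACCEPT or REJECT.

Answer: REJECT

Derivation:
S₀ = ε-closure({0}) = {0,2,4,6,8}
'c' @ 1: {}  — state set empty
rest 'abdcbbce' ignored (set empty)
end set {} — state 1 not in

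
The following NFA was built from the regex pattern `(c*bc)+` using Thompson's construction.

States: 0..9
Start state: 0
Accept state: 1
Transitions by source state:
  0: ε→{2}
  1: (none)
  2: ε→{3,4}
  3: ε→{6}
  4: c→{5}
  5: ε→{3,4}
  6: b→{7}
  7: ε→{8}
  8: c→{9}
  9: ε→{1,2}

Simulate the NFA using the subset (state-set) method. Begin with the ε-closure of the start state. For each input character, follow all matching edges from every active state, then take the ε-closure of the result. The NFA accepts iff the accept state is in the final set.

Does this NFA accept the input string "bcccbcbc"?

S₀ = ε-closure({0}) = {0,2,3,4,6}
'b' @ 1: {7,8}
'c' @ 2: {1,2,3,4,6,9}  [accepting]
'c' @ 3: {3,4,5,6}
'c' @ 4: {3,4,5,6}
'b' @ 5: {7,8}
'c' @ 6: {1,2,3,4,6,9}  [accepting]
'b' @ 7: {7,8}
'c' @ 8: {1,2,3,4,6,9}  [accepting]
after full input: {1,2,3,4,6,9}  (accept=1 in)

Answer: ACCEPT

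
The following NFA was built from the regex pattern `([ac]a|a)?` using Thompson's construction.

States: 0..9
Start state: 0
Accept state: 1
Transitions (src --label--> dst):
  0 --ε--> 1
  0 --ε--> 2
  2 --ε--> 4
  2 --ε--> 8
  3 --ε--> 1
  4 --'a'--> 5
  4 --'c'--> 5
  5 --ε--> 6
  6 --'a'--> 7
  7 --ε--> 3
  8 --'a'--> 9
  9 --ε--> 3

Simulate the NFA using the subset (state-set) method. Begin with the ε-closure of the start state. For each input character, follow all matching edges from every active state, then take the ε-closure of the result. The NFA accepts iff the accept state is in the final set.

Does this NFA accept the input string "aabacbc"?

start: ε-closure({0}) = {0,1,2,4,8}
'a' @ 1: {1,3,5,6,9}  ✓accept
'a' @ 2: {1,3,7}  ✓accept
'b' @ 3: {}  — dead — no transitions
rest 'acbc' ignored (set empty)
after full input: {}  (accept=1 not in)

Answer: REJECT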